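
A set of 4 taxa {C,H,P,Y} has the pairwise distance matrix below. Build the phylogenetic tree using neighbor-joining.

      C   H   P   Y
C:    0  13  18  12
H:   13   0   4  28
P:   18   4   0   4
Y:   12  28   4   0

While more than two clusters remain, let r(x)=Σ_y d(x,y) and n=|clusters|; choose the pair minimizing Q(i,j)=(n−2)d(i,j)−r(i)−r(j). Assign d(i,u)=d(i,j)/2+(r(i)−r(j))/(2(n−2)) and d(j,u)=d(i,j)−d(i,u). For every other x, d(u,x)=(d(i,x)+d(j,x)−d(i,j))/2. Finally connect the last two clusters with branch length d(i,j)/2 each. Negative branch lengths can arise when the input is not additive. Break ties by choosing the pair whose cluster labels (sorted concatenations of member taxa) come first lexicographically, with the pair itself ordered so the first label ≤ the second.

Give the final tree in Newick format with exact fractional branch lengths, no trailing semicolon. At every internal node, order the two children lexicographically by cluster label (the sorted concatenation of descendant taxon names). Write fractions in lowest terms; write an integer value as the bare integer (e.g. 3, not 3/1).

(((C:23/4,Y:25/4):31/4,H:27/4):-11/8,P:-11/8)

iteration 1: select C,Y (d=12, Q=-63); attach at lengths (23/4, 25/4); label the merged cluster CY
  updated: d(CY,H)=29/2, d(CY,P)=5
iteration 2: select CY,H (d=29/2, Q=-47/2); attach at lengths (31/4, 27/4); label the merged cluster CHY
  updated: d(CHY,P)=-11/4
iteration 3: select CHY,P (d=-11/4); attach at lengths (-11/8, -11/8); label the merged cluster CHPY
final tree: (((C:23/4,Y:25/4):31/4,H:27/4):-11/8,P:-11/8)
total length: 95/4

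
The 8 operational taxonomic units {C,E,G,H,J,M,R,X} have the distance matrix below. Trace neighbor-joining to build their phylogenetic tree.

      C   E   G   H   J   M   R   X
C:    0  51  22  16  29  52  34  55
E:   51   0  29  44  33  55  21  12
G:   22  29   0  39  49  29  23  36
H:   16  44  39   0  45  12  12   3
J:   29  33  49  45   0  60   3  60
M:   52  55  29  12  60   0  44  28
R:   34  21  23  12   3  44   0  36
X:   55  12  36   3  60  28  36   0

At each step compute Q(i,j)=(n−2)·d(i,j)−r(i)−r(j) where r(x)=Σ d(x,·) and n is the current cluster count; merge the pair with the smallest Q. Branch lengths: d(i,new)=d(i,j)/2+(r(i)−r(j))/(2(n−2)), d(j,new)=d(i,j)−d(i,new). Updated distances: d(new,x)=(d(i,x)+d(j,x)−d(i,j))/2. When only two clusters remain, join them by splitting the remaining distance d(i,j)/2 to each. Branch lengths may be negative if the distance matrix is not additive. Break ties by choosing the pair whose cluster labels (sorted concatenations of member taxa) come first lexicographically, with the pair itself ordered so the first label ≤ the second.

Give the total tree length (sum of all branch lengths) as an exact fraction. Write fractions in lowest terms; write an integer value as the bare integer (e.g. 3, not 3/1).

step 1: merge (J,R) at d=3, Q=-434; branch lengths J→31/3, R→-22/3; new cluster JR
  updated: d(C,JR)=30, d(E,JR)=51/2, d(G,JR)=69/2, d(H,JR)=27, d(JR,M)=101/2, d(JR,X)=93/2
step 2: merge (E,X) at d=12, Q=-337; branch lengths E→48/5, X→12/5; new cluster EX
  updated: d(C,EX)=47, d(EX,G)=53/2, d(EX,H)=35/2, d(EX,JR)=30, d(EX,M)=71/2
step 3: merge (H,M) at d=12, Q=-485/2; branch lengths H→-39/16, M→231/16; new cluster HM
  updated: d(C,HM)=28, d(EX,HM)=41/2, d(G,HM)=28, d(HM,JR)=131/4
step 4: merge (C,G) at d=22, Q=-172; branch lengths C→41/3, G→25/3; new cluster CG
  updated: d(CG,EX)=103/4, d(CG,HM)=17, d(CG,JR)=85/4
step 5: merge (CG,JR) at d=85/4, Q=-211/2; branch lengths CG→45/8, JR→125/8; new cluster CGJR
  updated: d(CGJR,EX)=69/4, d(CGJR,HM)=57/4
step 6: merge (CGJR,EX) at d=69/4, Q=-52; branch lengths CGJR→11/2, EX→47/4; new cluster CEGJRX
  updated: d(CEGJRX,HM)=35/4
step 7: merge (CEGJRX,HM) at d=35/4; branch lengths CEGJRX→35/8, HM→35/8; new cluster CEGHJMRX
final tree: ((((C:41/3,G:25/3):45/8,(J:31/3,R:-22/3):125/8):11/2,(E:48/5,X:12/5):47/4):35/8,(H:-39/16,M:231/16):35/8)
total length: 385/4

385/4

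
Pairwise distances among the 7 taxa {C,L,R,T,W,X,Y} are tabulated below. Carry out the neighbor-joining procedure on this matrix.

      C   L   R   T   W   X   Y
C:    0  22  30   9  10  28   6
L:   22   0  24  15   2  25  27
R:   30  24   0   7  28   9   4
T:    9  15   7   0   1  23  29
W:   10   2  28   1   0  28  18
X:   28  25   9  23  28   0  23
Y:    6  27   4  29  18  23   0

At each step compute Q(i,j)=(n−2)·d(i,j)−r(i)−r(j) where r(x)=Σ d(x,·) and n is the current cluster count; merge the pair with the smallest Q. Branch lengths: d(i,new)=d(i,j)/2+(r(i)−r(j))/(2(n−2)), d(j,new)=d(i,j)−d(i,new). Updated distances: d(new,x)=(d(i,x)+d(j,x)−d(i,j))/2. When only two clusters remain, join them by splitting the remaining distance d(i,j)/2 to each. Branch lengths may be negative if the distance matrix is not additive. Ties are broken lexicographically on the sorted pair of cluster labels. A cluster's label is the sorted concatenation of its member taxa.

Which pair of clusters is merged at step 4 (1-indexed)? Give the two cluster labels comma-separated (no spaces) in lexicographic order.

iteration 1: select R,X (d=9, Q=-193); attach at lengths (11/10, 79/10); label the merged cluster RX
  updated: d(C,RX)=49/2, d(L,RX)=20, d(RX,T)=21/2, d(RX,W)=47/2, d(RX,Y)=9
iteration 2: select RX,Y (d=9, Q=-281/2); attach at lengths (69/16, 75/16); label the merged cluster RXY
  updated: d(C,RXY)=43/4, d(L,RXY)=19, d(RXY,T)=61/4, d(RXY,W)=65/4
iteration 3: select L,W (d=2, Q=-325/4); attach at lengths (139/24, -91/24); label the merged cluster LW
  updated: d(C,LW)=15, d(LW,RXY)=133/8, d(LW,T)=7
iteration 4: select C,RXY (d=43/4, Q=-447/8); attach at lengths (109/32, 235/32); label the merged cluster CRXY
  updated: d(CRXY,LW)=167/16, d(CRXY,T)=27/4
iteration 5: select CRXY,LW (d=167/16, Q=-387/16); attach at lengths (163/32, 171/32); label the merged cluster CLRWXY
  updated: d(CLRWXY,T)=53/32
iteration 6: select CLRWXY,T (d=53/32); attach at lengths (53/64, 53/64); label the merged cluster CLRTWXY
final tree: (((C:109/32,((R:11/10,X:79/10):69/16,Y:75/16):235/32):163/32,(L:139/24,W:-91/24):171/32):53/64,T:53/64)
total length: 1371/32

C,RXY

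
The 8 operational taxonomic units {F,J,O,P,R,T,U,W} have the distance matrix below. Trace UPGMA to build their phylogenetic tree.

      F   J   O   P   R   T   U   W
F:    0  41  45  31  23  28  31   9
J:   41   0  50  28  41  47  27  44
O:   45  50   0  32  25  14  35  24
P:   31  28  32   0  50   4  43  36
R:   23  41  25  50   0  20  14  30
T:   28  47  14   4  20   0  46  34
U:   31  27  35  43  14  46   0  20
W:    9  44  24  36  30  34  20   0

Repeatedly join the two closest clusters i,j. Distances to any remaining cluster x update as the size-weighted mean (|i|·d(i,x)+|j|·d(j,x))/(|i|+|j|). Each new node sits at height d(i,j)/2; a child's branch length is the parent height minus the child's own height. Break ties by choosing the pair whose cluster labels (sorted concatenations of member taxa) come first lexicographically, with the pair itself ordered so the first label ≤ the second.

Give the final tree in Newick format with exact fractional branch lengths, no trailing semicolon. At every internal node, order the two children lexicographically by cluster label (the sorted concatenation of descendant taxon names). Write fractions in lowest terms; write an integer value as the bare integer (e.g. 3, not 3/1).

1. join P+T (d=4) ⇒ PT; edges |P|=2, |T|=2
  updated: d(F,PT)=59/2, d(J,PT)=75/2, d(O,PT)=23, d(PT,R)=35, d(PT,U)=89/2, d(PT,W)=35
2. join F+W (d=9) ⇒ FW; edges |F|=9/2, |W|=9/2
  updated: d(FW,J)=85/2, d(FW,O)=69/2, d(FW,PT)=129/4, d(FW,R)=53/2, d(FW,U)=51/2
3. join R+U (d=14) ⇒ RU; edges |R|=7, |U|=7
  updated: d(FW,RU)=26, d(J,RU)=34, d(O,RU)=30, d(PT,RU)=159/4
4. join O+PT (d=23) ⇒ OPT; edges |O|=23/2, |PT|=19/2
  updated: d(FW,OPT)=33, d(J,OPT)=125/3, d(OPT,RU)=73/2
5. join FW+RU (d=26) ⇒ FRUW; edges |FW|=17/2, |RU|=6
  updated: d(FRUW,J)=153/4, d(FRUW,OPT)=139/4
6. join FRUW+OPT (d=139/4) ⇒ FOPRTUW; edges |FRUW|=35/8, |OPT|=47/8
  updated: d(FOPRTUW,J)=278/7
7. join FOPRTUW+J (d=278/7) ⇒ FJOPRTUW; edges |FOPRTUW|=139/56, |J|=139/7
final tree: ((((F:9/2,W:9/2):17/2,(R:7,U:7):6):35/8,(O:23/2,(P:2,T:2):19/2):47/8):139/56,J:139/7)
total length: 5325/56

((((F:9/2,W:9/2):17/2,(R:7,U:7):6):35/8,(O:23/2,(P:2,T:2):19/2):47/8):139/56,J:139/7)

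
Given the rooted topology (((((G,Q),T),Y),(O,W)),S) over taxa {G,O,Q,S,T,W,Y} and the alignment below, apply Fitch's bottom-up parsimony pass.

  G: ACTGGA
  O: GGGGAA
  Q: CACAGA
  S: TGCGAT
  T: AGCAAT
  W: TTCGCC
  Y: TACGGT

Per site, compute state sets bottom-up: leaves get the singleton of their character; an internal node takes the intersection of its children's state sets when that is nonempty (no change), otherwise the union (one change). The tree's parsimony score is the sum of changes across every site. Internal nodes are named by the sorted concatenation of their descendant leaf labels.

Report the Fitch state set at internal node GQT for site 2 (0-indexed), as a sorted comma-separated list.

C

site 0, node GQ: G={A} ∪ Q={C} → {A,C} (+1)
site 0, node GQT: GQ={A,C} ∩ T={A} → {A} (+0)
site 0, node GQTY: GQT={A} ∪ Y={T} → {A,T} (+1)
site 0, node OW: O={G} ∪ W={T} → {G,T} (+1)
site 0, node GOQTWY: GQTY={A,T} ∩ OW={G,T} → {T} (+0)
site 0, node GOQSTWY: GOQTWY={T} ∩ S={T} → {T} (+0)
site 1, node GQ: G={C} ∪ Q={A} → {A,C} (+1)
site 1, node GQT: GQ={A,C} ∪ T={G} → {A,C,G} (+1)
site 1, node GQTY: GQT={A,C,G} ∩ Y={A} → {A} (+0)
site 1, node OW: O={G} ∪ W={T} → {G,T} (+1)
site 1, node GOQTWY: GQTY={A} ∪ OW={G,T} → {A,G,T} (+1)
site 1, node GOQSTWY: GOQTWY={A,G,T} ∩ S={G} → {G} (+0)
site 2, node GQ: G={T} ∪ Q={C} → {C,T} (+1)
site 2, node GQT: GQ={C,T} ∩ T={C} → {C} (+0)
site 2, node GQTY: GQT={C} ∩ Y={C} → {C} (+0)
site 2, node OW: O={G} ∪ W={C} → {C,G} (+1)
site 2, node GOQTWY: GQTY={C} ∩ OW={C,G} → {C} (+0)
site 2, node GOQSTWY: GOQTWY={C} ∩ S={C} → {C} (+0)
site 3, node GQ: G={G} ∪ Q={A} → {A,G} (+1)
site 3, node GQT: GQ={A,G} ∩ T={A} → {A} (+0)
site 3, node GQTY: GQT={A} ∪ Y={G} → {A,G} (+1)
site 3, node OW: O={G} ∩ W={G} → {G} (+0)
site 3, node GOQTWY: GQTY={A,G} ∩ OW={G} → {G} (+0)
site 3, node GOQSTWY: GOQTWY={G} ∩ S={G} → {G} (+0)
site 4, node GQ: G={G} ∩ Q={G} → {G} (+0)
site 4, node GQT: GQ={G} ∪ T={A} → {A,G} (+1)
site 4, node GQTY: GQT={A,G} ∩ Y={G} → {G} (+0)
site 4, node OW: O={A} ∪ W={C} → {A,C} (+1)
site 4, node GOQTWY: GQTY={G} ∪ OW={A,C} → {A,C,G} (+1)
site 4, node GOQSTWY: GOQTWY={A,C,G} ∩ S={A} → {A} (+0)
site 5, node GQ: G={A} ∩ Q={A} → {A} (+0)
site 5, node GQT: GQ={A} ∪ T={T} → {A,T} (+1)
site 5, node GQTY: GQT={A,T} ∩ Y={T} → {T} (+0)
site 5, node OW: O={A} ∪ W={C} → {A,C} (+1)
site 5, node GOQTWY: GQTY={T} ∪ OW={A,C} → {A,C,T} (+1)
site 5, node GOQSTWY: GOQTWY={A,C,T} ∩ S={T} → {T} (+0)
per-site changes: [3, 4, 2, 2, 3, 3]; total = 17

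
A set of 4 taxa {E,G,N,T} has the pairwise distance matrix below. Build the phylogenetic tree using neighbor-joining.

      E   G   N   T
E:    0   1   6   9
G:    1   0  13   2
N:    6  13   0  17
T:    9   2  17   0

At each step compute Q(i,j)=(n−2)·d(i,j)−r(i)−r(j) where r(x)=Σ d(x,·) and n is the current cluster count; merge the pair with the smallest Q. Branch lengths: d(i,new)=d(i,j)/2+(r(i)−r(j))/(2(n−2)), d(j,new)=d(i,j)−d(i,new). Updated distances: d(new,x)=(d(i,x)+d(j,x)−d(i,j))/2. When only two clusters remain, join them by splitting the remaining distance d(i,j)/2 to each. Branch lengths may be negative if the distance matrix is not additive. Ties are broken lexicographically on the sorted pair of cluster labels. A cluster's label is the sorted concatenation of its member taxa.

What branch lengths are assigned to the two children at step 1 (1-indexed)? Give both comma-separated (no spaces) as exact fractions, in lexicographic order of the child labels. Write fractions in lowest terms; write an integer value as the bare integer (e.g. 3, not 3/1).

iteration 1: select E,N (d=6, Q=-40); attach at lengths (-2, 8); label the merged cluster EN
  updated: d(EN,G)=4, d(EN,T)=10
iteration 2: select EN,G (d=4, Q=-16); attach at lengths (6, -2); label the merged cluster EGN
  updated: d(EGN,T)=4
iteration 3: select EGN,T (d=4); attach at lengths (2, 2); label the merged cluster EGNT
final tree: (((E:-2,N:8):6,G:-2):2,T:2)
total length: 14

-2,8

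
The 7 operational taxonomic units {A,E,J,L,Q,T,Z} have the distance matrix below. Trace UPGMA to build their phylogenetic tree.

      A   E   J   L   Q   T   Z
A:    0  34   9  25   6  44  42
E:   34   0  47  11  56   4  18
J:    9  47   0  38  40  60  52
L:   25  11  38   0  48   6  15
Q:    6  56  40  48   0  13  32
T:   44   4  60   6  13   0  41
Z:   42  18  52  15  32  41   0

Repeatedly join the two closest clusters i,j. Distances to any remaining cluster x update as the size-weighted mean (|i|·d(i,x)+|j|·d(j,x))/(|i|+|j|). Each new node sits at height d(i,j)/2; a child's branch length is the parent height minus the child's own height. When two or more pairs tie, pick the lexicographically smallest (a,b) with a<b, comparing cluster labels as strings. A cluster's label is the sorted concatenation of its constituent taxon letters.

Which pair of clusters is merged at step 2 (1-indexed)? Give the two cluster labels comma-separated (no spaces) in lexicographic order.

iteration 1: select E,T (d=4); attach at lengths (2, 2); label the merged cluster ET
  updated: d(A,ET)=39, d(ET,J)=107/2, d(ET,L)=17/2, d(ET,Q)=69/2, d(ET,Z)=59/2
iteration 2: select A,Q (d=6); attach at lengths (3, 3); label the merged cluster AQ
  updated: d(AQ,ET)=147/4, d(AQ,J)=49/2, d(AQ,L)=73/2, d(AQ,Z)=37
iteration 3: select ET,L (d=17/2); attach at lengths (9/4, 17/4); label the merged cluster ELT
  updated: d(AQ,ELT)=110/3, d(ELT,J)=145/3, d(ELT,Z)=74/3
iteration 4: select AQ,J (d=49/2); attach at lengths (37/4, 49/4); label the merged cluster AJQ
  updated: d(AJQ,ELT)=365/9, d(AJQ,Z)=42
iteration 5: select ELT,Z (d=74/3); attach at lengths (97/12, 37/3); label the merged cluster ELTZ
  updated: d(AJQ,ELTZ)=491/12
iteration 6: select AJQ,ELTZ (d=491/12); attach at lengths (197/24, 65/8); label the merged cluster AEJLQTZ
final tree: (((A:3,Q:3):37/4,J:49/4):197/24,(((E:2,T:2):9/4,L:17/4):97/12,Z:37/3):65/8)
total length: 299/4

A,Q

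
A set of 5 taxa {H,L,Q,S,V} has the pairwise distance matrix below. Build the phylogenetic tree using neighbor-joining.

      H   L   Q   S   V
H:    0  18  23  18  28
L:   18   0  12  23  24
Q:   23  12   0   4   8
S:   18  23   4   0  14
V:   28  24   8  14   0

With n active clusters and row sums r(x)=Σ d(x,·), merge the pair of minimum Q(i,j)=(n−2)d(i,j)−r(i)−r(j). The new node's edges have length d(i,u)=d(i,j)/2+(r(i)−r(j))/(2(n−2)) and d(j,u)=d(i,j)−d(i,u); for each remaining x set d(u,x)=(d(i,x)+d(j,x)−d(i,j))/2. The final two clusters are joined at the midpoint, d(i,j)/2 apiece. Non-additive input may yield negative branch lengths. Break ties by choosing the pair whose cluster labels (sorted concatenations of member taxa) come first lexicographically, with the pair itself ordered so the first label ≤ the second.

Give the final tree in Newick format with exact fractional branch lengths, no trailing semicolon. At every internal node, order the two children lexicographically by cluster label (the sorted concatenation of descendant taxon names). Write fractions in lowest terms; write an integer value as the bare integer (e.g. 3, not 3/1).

((((H:32/3,L:22/3):61/8,S:31/8):9/8,Q:-5/8):69/16,V:69/16)

iteration 1: select H,L (d=18, Q=-110); attach at lengths (32/3, 22/3); label the merged cluster HL
  updated: d(HL,Q)=17/2, d(HL,S)=23/2, d(HL,V)=17
iteration 2: select HL,S (d=23/2, Q=-87/2); attach at lengths (61/8, 31/8); label the merged cluster HLS
  updated: d(HLS,Q)=1/2, d(HLS,V)=39/4
iteration 3: select HLS,Q (d=1/2, Q=-73/4); attach at lengths (9/8, -5/8); label the merged cluster HLQS
  updated: d(HLQS,V)=69/8
iteration 4: select HLQS,V (d=69/8); attach at lengths (69/16, 69/16); label the merged cluster HLQSV
final tree: ((((H:32/3,L:22/3):61/8,S:31/8):9/8,Q:-5/8):69/16,V:69/16)
total length: 309/8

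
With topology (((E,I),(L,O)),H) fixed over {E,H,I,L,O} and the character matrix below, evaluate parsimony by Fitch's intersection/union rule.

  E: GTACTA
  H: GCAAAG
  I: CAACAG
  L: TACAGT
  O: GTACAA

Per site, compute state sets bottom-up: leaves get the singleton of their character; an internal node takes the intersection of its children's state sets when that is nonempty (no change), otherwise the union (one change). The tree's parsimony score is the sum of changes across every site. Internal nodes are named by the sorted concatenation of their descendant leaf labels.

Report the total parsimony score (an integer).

13

[col 0] EI: children E:{G}, I:{C} ∪→ {C,G}; cost 1
[col 0] LO: children L:{T}, O:{G} ∪→ {G,T}; cost 1
[col 0] EILO: children EI:{C,G}, LO:{G,T} ∩→ {G}; cost 0
[col 0] EHILO: children EILO:{G}, H:{G} ∩→ {G}; cost 0
[col 1] EI: children E:{T}, I:{A} ∪→ {A,T}; cost 1
[col 1] LO: children L:{A}, O:{T} ∪→ {A,T}; cost 1
[col 1] EILO: children EI:{A,T}, LO:{A,T} ∩→ {A,T}; cost 0
[col 1] EHILO: children EILO:{A,T}, H:{C} ∪→ {A,C,T}; cost 1
[col 2] EI: children E:{A}, I:{A} ∩→ {A}; cost 0
[col 2] LO: children L:{C}, O:{A} ∪→ {A,C}; cost 1
[col 2] EILO: children EI:{A}, LO:{A,C} ∩→ {A}; cost 0
[col 2] EHILO: children EILO:{A}, H:{A} ∩→ {A}; cost 0
[col 3] EI: children E:{C}, I:{C} ∩→ {C}; cost 0
[col 3] LO: children L:{A}, O:{C} ∪→ {A,C}; cost 1
[col 3] EILO: children EI:{C}, LO:{A,C} ∩→ {C}; cost 0
[col 3] EHILO: children EILO:{C}, H:{A} ∪→ {A,C}; cost 1
[col 4] EI: children E:{T}, I:{A} ∪→ {A,T}; cost 1
[col 4] LO: children L:{G}, O:{A} ∪→ {A,G}; cost 1
[col 4] EILO: children EI:{A,T}, LO:{A,G} ∩→ {A}; cost 0
[col 4] EHILO: children EILO:{A}, H:{A} ∩→ {A}; cost 0
[col 5] EI: children E:{A}, I:{G} ∪→ {A,G}; cost 1
[col 5] LO: children L:{T}, O:{A} ∪→ {A,T}; cost 1
[col 5] EILO: children EI:{A,G}, LO:{A,T} ∩→ {A}; cost 0
[col 5] EHILO: children EILO:{A}, H:{G} ∪→ {A,G}; cost 1
per-site changes: [2, 3, 1, 2, 2, 3]; total = 13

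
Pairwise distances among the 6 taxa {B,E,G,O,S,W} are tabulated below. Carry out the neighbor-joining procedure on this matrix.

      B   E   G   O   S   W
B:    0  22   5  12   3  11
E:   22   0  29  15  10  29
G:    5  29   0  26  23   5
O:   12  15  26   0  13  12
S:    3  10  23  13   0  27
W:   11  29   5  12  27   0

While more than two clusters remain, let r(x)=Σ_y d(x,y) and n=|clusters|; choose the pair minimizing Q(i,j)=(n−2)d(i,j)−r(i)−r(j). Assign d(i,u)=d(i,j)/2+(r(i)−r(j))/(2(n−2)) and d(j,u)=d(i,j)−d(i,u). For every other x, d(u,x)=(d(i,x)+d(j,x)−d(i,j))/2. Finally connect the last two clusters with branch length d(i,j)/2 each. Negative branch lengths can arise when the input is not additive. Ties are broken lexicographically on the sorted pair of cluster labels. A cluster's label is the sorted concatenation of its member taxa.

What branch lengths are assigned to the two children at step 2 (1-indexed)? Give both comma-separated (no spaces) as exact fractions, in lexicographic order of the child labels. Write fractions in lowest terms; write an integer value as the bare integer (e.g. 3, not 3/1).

-2,15/2

1. join G+W (d=5, Q=-152) ⇒ GW; edges |G|=3, |W|=2
  updated: d(B,GW)=11/2, d(E,GW)=53/2, d(GW,O)=33/2, d(GW,S)=45/2
2. join B+GW (d=11/2, Q=-97) ⇒ BGW; edges |B|=-2, |GW|=15/2
  updated: d(BGW,E)=43/2, d(BGW,O)=23/2, d(BGW,S)=10
3. join BGW+O (d=23/2, Q=-119/2) ⇒ BGOW; edges |BGW|=53/8, |O|=39/8
  updated: d(BGOW,E)=25/2, d(BGOW,S)=23/4
4. join BGOW+E (d=25/2, Q=-113/4) ⇒ BEGOW; edges |BGOW|=33/8, |E|=67/8
  updated: d(BEGOW,S)=13/8
5. join BEGOW+S (d=13/8) ⇒ BEGOSW; edges |BEGOW|=13/16, |S|=13/16
final tree: ((((B:-2,(G:3,W:2):15/2):53/8,O:39/8):33/8,E:67/8):13/16,S:13/16)
total length: 289/8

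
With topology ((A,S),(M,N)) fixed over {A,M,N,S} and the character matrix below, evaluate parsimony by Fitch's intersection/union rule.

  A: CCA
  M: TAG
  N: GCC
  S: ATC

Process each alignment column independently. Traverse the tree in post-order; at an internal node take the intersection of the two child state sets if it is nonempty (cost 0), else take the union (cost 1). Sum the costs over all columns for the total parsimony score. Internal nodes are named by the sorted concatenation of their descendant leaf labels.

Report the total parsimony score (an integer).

7

site 0, node AS: A={C} ∪ S={A} → {A,C} (+1)
site 0, node MN: M={T} ∪ N={G} → {G,T} (+1)
site 0, node AMNS: AS={A,C} ∪ MN={G,T} → {A,C,G,T} (+1)
site 1, node AS: A={C} ∪ S={T} → {C,T} (+1)
site 1, node MN: M={A} ∪ N={C} → {A,C} (+1)
site 1, node AMNS: AS={C,T} ∩ MN={A,C} → {C} (+0)
site 2, node AS: A={A} ∪ S={C} → {A,C} (+1)
site 2, node MN: M={G} ∪ N={C} → {C,G} (+1)
site 2, node AMNS: AS={A,C} ∩ MN={C,G} → {C} (+0)
per-site changes: [3, 2, 2]; total = 7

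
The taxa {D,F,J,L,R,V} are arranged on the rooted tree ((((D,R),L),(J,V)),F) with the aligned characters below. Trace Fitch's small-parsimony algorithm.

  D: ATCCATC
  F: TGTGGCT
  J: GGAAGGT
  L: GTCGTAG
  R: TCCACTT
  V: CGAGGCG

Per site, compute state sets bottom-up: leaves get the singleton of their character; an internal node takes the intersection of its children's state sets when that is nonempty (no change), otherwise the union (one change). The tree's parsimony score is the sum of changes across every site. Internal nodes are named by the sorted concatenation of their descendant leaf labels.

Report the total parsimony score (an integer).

20

site 0, node DR: D={A} ∪ R={T} → {A,T} (+1)
site 0, node DLR: DR={A,T} ∪ L={G} → {A,G,T} (+1)
site 0, node JV: J={G} ∪ V={C} → {C,G} (+1)
site 0, node DJLRV: DLR={A,G,T} ∩ JV={C,G} → {G} (+0)
site 0, node DFJLRV: DJLRV={G} ∪ F={T} → {G,T} (+1)
site 1, node DR: D={T} ∪ R={C} → {C,T} (+1)
site 1, node DLR: DR={C,T} ∩ L={T} → {T} (+0)
site 1, node JV: J={G} ∩ V={G} → {G} (+0)
site 1, node DJLRV: DLR={T} ∪ JV={G} → {G,T} (+1)
site 1, node DFJLRV: DJLRV={G,T} ∩ F={G} → {G} (+0)
site 2, node DR: D={C} ∩ R={C} → {C} (+0)
site 2, node DLR: DR={C} ∩ L={C} → {C} (+0)
site 2, node JV: J={A} ∩ V={A} → {A} (+0)
site 2, node DJLRV: DLR={C} ∪ JV={A} → {A,C} (+1)
site 2, node DFJLRV: DJLRV={A,C} ∪ F={T} → {A,C,T} (+1)
site 3, node DR: D={C} ∪ R={A} → {A,C} (+1)
site 3, node DLR: DR={A,C} ∪ L={G} → {A,C,G} (+1)
site 3, node JV: J={A} ∪ V={G} → {A,G} (+1)
site 3, node DJLRV: DLR={A,C,G} ∩ JV={A,G} → {A,G} (+0)
site 3, node DFJLRV: DJLRV={A,G} ∩ F={G} → {G} (+0)
site 4, node DR: D={A} ∪ R={C} → {A,C} (+1)
site 4, node DLR: DR={A,C} ∪ L={T} → {A,C,T} (+1)
site 4, node JV: J={G} ∩ V={G} → {G} (+0)
site 4, node DJLRV: DLR={A,C,T} ∪ JV={G} → {A,C,G,T} (+1)
site 4, node DFJLRV: DJLRV={A,C,G,T} ∩ F={G} → {G} (+0)
site 5, node DR: D={T} ∩ R={T} → {T} (+0)
site 5, node DLR: DR={T} ∪ L={A} → {A,T} (+1)
site 5, node JV: J={G} ∪ V={C} → {C,G} (+1)
site 5, node DJLRV: DLR={A,T} ∪ JV={C,G} → {A,C,G,T} (+1)
site 5, node DFJLRV: DJLRV={A,C,G,T} ∩ F={C} → {C} (+0)
site 6, node DR: D={C} ∪ R={T} → {C,T} (+1)
site 6, node DLR: DR={C,T} ∪ L={G} → {C,G,T} (+1)
site 6, node JV: J={T} ∪ V={G} → {G,T} (+1)
site 6, node DJLRV: DLR={C,G,T} ∩ JV={G,T} → {G,T} (+0)
site 6, node DFJLRV: DJLRV={G,T} ∩ F={T} → {T} (+0)
per-site changes: [4, 2, 2, 3, 3, 3, 3]; total = 20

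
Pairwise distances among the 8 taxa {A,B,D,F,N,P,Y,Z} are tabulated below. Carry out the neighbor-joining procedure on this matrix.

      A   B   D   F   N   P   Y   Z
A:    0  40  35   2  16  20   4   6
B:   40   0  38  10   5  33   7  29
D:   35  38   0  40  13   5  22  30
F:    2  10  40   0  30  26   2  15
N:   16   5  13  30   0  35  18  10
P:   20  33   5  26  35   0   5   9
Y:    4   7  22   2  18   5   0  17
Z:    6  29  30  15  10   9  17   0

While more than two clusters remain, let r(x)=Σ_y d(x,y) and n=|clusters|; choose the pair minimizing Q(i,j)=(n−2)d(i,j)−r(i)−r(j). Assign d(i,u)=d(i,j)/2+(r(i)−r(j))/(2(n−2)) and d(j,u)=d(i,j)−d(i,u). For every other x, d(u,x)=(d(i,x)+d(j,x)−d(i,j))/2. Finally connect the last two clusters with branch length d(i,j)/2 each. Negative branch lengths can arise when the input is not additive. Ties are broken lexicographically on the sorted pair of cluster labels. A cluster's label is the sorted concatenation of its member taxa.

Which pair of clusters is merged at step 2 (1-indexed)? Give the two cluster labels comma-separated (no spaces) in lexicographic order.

B,N

1. join D+P (d=5, Q=-286) ⇒ DP; edges |D|=20/3, |P|=-5/3
  updated: d(A,DP)=25, d(B,DP)=33, d(DP,F)=61/2, d(DP,N)=43/2, d(DP,Y)=11, d(DP,Z)=17
2. join B+N (d=5, Q=-399/2) ⇒ BN; edges |B|=97/20, |N|=3/20
  updated: d(A,BN)=51/2, d(BN,DP)=99/4, d(BN,F)=35/2, d(BN,Y)=10, d(BN,Z)=17
3. join A+F (d=2, Q=-243/2) ⇒ AF; edges |A|=7/16, |F|=25/16
  updated: d(AF,BN)=41/2, d(AF,DP)=107/4, d(AF,Y)=2, d(AF,Z)=19/2
4. join AF+Y (d=2, Q=-371/4) ⇒ AFY; edges |AF|=33/8, |Y|=-17/8
  updated: d(AFY,BN)=57/4, d(AFY,DP)=143/8, d(AFY,Z)=49/4
5. join AFY+BN (d=57/4, Q=-575/8) ⇒ ABFNY; edges |AFY|=135/32, |BN|=321/32
  updated: d(ABFNY,DP)=227/16, d(ABFNY,Z)=15/2
6. join ABFNY+DP (d=227/16, Q=-619/16) ⇒ ABDFNPY; edges |ABFNY|=75/32, |DP|=379/32
  updated: d(ABDFNPY,Z)=165/32
7. join ABDFNPY+Z (d=165/32) ⇒ ABDFNPYZ; edges |ABDFNPY|=165/64, |Z|=165/64
final tree: (((((A:7/16,F:25/16):33/8,Y:-17/8):135/32,(B:97/20,N:3/20):321/32):75/32,(D:20/3,P:-5/3):379/32):165/64,Z:165/64)
total length: 1523/32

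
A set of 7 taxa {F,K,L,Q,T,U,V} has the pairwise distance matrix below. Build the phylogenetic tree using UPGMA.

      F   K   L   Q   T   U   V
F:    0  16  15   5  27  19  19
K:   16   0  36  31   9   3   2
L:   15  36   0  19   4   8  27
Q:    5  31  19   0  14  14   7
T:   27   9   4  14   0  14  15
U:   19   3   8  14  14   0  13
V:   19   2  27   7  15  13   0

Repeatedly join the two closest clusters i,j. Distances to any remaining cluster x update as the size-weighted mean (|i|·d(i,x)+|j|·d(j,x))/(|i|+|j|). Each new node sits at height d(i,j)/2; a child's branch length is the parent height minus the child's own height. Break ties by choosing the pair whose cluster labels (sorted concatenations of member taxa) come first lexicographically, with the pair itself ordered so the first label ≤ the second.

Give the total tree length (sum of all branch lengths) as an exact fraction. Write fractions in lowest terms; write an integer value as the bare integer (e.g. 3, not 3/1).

1. join K+V (d=2) ⇒ KV; edges |K|=1, |V|=1
  updated: d(F,KV)=35/2, d(KV,L)=63/2, d(KV,Q)=19, d(KV,T)=12, d(KV,U)=8
2. join L+T (d=4) ⇒ LT; edges |L|=2, |T|=2
  updated: d(F,LT)=21, d(KV,LT)=87/4, d(LT,Q)=33/2, d(LT,U)=11
3. join F+Q (d=5) ⇒ FQ; edges |F|=5/2, |Q|=5/2
  updated: d(FQ,KV)=73/4, d(FQ,LT)=75/4, d(FQ,U)=33/2
4. join KV+U (d=8) ⇒ KUV; edges |KV|=3, |U|=4
  updated: d(FQ,KUV)=53/3, d(KUV,LT)=109/6
5. join FQ+KUV (d=53/3) ⇒ FKQUV; edges |FQ|=19/3, |KUV|=29/6
  updated: d(FKQUV,LT)=92/5
6. join FKQUV+LT (d=92/5) ⇒ FKLQTUV; edges |FKQUV|=11/30, |LT|=36/5
final tree: (((F:5/2,Q:5/2):19/3,((K:1,V:1):3,U:4):29/6):11/30,(L:2,T:2):36/5)
total length: 551/15

551/15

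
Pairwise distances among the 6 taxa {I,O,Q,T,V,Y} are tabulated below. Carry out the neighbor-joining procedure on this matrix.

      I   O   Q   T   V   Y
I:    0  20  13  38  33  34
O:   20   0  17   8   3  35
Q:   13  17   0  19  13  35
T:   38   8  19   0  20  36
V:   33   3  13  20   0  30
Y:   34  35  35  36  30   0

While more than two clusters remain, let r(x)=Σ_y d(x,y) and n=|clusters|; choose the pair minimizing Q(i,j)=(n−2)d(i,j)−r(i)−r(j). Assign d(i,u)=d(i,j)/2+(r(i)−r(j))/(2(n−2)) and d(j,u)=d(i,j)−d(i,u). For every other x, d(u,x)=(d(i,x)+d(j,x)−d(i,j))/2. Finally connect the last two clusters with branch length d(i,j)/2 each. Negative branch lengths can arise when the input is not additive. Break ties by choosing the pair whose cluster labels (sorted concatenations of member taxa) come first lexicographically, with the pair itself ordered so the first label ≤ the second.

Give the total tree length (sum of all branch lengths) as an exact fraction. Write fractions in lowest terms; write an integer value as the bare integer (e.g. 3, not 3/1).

123/2

step 1: merge (I,Q) at d=13, Q=-183; branch lengths I→93/8, Q→11/8; new cluster IQ
  updated: d(IQ,O)=12, d(IQ,T)=22, d(IQ,V)=33/2, d(IQ,Y)=28
step 2: merge (IQ,Y) at d=28, Q=-247/2; branch lengths IQ→67/12, Y→269/12; new cluster IQY
  updated: d(IQY,O)=19/2, d(IQY,T)=15, d(IQY,V)=37/4
step 3: merge (IQY,V) at d=37/4, Q=-95/2; branch lengths IQY→5, V→17/4; new cluster IQVY
  updated: d(IQVY,O)=13/8, d(IQVY,T)=103/8
step 4: merge (IQVY,O) at d=13/8, Q=-45/2; branch lengths IQVY→13/4, O→-13/8; new cluster IOQVY
  updated: d(IOQVY,T)=77/8
step 5: merge (IOQVY,T) at d=77/8; branch lengths IOQVY→77/16, T→77/16; new cluster IOQTVY
final tree: (((((I:93/8,Q:11/8):67/12,Y:269/12):5,V:17/4):13/4,O:-13/8):77/16,T:77/16)
total length: 123/2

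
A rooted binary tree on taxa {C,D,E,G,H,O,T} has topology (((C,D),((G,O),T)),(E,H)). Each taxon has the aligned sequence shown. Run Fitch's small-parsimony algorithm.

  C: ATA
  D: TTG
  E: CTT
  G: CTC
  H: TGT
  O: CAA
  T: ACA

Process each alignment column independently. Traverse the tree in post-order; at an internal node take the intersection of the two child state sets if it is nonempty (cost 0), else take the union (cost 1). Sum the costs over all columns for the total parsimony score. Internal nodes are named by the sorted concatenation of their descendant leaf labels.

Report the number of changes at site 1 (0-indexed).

3

[col 0] CD: children C:{A}, D:{T} ∪→ {A,T}; cost 1
[col 0] GO: children G:{C}, O:{C} ∩→ {C}; cost 0
[col 0] GOT: children GO:{C}, T:{A} ∪→ {A,C}; cost 1
[col 0] CDGOT: children CD:{A,T}, GOT:{A,C} ∩→ {A}; cost 0
[col 0] EH: children E:{C}, H:{T} ∪→ {C,T}; cost 1
[col 0] CDEGHOT: children CDGOT:{A}, EH:{C,T} ∪→ {A,C,T}; cost 1
[col 1] CD: children C:{T}, D:{T} ∩→ {T}; cost 0
[col 1] GO: children G:{T}, O:{A} ∪→ {A,T}; cost 1
[col 1] GOT: children GO:{A,T}, T:{C} ∪→ {A,C,T}; cost 1
[col 1] CDGOT: children CD:{T}, GOT:{A,C,T} ∩→ {T}; cost 0
[col 1] EH: children E:{T}, H:{G} ∪→ {G,T}; cost 1
[col 1] CDEGHOT: children CDGOT:{T}, EH:{G,T} ∩→ {T}; cost 0
[col 2] CD: children C:{A}, D:{G} ∪→ {A,G}; cost 1
[col 2] GO: children G:{C}, O:{A} ∪→ {A,C}; cost 1
[col 2] GOT: children GO:{A,C}, T:{A} ∩→ {A}; cost 0
[col 2] CDGOT: children CD:{A,G}, GOT:{A} ∩→ {A}; cost 0
[col 2] EH: children E:{T}, H:{T} ∩→ {T}; cost 0
[col 2] CDEGHOT: children CDGOT:{A}, EH:{T} ∪→ {A,T}; cost 1
per-site changes: [4, 3, 3]; total = 10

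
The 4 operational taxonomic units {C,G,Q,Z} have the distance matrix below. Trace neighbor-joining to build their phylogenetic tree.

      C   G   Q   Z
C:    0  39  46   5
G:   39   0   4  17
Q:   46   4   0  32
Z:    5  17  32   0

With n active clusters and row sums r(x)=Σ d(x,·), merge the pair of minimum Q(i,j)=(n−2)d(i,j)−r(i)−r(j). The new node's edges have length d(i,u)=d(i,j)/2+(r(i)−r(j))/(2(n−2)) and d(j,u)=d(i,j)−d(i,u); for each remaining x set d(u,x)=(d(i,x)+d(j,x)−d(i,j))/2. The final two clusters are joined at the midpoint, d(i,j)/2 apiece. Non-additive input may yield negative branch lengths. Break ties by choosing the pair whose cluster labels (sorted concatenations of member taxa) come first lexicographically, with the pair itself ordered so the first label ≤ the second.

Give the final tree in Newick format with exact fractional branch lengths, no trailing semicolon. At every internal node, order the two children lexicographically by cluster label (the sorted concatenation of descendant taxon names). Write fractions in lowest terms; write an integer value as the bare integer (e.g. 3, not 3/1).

(((C:23/2,Z:-13/2):29,G:-7/2):15/4,Q:15/4)

step 1: merge (C,Z) at d=5, Q=-134; branch lengths C→23/2, Z→-13/2; new cluster CZ
  updated: d(CZ,G)=51/2, d(CZ,Q)=73/2
step 2: merge (CZ,G) at d=51/2, Q=-66; branch lengths CZ→29, G→-7/2; new cluster CGZ
  updated: d(CGZ,Q)=15/2
step 3: merge (CGZ,Q) at d=15/2; branch lengths CGZ→15/4, Q→15/4; new cluster CGQZ
final tree: (((C:23/2,Z:-13/2):29,G:-7/2):15/4,Q:15/4)
total length: 38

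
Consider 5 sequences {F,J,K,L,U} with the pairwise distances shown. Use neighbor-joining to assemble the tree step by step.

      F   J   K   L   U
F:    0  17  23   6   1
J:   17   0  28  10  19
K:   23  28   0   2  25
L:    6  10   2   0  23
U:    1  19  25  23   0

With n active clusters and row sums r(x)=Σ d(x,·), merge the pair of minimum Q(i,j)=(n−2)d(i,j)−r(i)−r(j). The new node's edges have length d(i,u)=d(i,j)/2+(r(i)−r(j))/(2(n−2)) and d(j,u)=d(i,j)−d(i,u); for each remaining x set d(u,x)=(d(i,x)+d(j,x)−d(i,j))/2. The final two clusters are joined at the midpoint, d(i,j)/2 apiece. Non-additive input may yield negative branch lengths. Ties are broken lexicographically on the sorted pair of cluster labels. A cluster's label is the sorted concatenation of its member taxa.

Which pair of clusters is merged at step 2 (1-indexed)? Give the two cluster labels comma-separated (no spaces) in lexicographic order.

F,U

iteration 1: select K,L (d=2, Q=-113); attach at lengths (43/6, -31/6); label the merged cluster KL
  updated: d(F,KL)=27/2, d(J,KL)=18, d(KL,U)=23
iteration 2: select F,U (d=1, Q=-145/2); attach at lengths (-19/8, 27/8); label the merged cluster FU
  updated: d(FU,J)=35/2, d(FU,KL)=71/4
iteration 3: select FU,J (d=35/2, Q=-213/4); attach at lengths (69/8, 71/8); label the merged cluster FJU
  updated: d(FJU,KL)=73/8
iteration 4: select FJU,KL (d=73/8); attach at lengths (73/16, 73/16); label the merged cluster FJKLU
final tree: (((F:-19/8,U:27/8):69/8,J:71/8):73/16,(K:43/6,L:-31/6):73/16)
total length: 237/8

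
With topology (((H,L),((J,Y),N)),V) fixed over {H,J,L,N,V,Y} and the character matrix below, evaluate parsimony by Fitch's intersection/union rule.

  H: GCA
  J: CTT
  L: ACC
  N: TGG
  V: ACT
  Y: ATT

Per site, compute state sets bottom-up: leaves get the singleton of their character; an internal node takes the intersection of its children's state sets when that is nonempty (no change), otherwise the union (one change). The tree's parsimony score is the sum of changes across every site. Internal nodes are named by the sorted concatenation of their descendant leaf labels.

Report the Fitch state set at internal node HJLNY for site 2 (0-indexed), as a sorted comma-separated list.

A,C,G,T

HL@0: {G} ∪ {A} = {A,G} (union, +1)
JY@0: {C} ∪ {A} = {A,C} (union, +1)
JNY@0: {A,C} ∪ {T} = {A,C,T} (union, +1)
HJLNY@0: {A,G} ∩ {A,C,T} = {A} (intersection, +0)
HJLNVY@0: {A} ∩ {A} = {A} (intersection, +0)
HL@1: {C} ∩ {C} = {C} (intersection, +0)
JY@1: {T} ∩ {T} = {T} (intersection, +0)
JNY@1: {T} ∪ {G} = {G,T} (union, +1)
HJLNY@1: {C} ∪ {G,T} = {C,G,T} (union, +1)
HJLNVY@1: {C,G,T} ∩ {C} = {C} (intersection, +0)
HL@2: {A} ∪ {C} = {A,C} (union, +1)
JY@2: {T} ∩ {T} = {T} (intersection, +0)
JNY@2: {T} ∪ {G} = {G,T} (union, +1)
HJLNY@2: {A,C} ∪ {G,T} = {A,C,G,T} (union, +1)
HJLNVY@2: {A,C,G,T} ∩ {T} = {T} (intersection, +0)
per-site changes: [3, 2, 3]; total = 8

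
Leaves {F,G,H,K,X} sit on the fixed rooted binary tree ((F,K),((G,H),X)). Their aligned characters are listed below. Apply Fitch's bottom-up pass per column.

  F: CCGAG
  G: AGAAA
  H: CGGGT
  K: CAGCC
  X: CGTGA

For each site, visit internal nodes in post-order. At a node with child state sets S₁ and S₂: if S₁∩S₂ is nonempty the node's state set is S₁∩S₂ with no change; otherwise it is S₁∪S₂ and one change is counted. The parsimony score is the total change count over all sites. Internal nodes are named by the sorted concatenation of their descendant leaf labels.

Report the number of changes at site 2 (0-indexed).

2

[col 0] FK: children F:{C}, K:{C} ∩→ {C}; cost 0
[col 0] GH: children G:{A}, H:{C} ∪→ {A,C}; cost 1
[col 0] GHX: children GH:{A,C}, X:{C} ∩→ {C}; cost 0
[col 0] FGHKX: children FK:{C}, GHX:{C} ∩→ {C}; cost 0
[col 1] FK: children F:{C}, K:{A} ∪→ {A,C}; cost 1
[col 1] GH: children G:{G}, H:{G} ∩→ {G}; cost 0
[col 1] GHX: children GH:{G}, X:{G} ∩→ {G}; cost 0
[col 1] FGHKX: children FK:{A,C}, GHX:{G} ∪→ {A,C,G}; cost 1
[col 2] FK: children F:{G}, K:{G} ∩→ {G}; cost 0
[col 2] GH: children G:{A}, H:{G} ∪→ {A,G}; cost 1
[col 2] GHX: children GH:{A,G}, X:{T} ∪→ {A,G,T}; cost 1
[col 2] FGHKX: children FK:{G}, GHX:{A,G,T} ∩→ {G}; cost 0
[col 3] FK: children F:{A}, K:{C} ∪→ {A,C}; cost 1
[col 3] GH: children G:{A}, H:{G} ∪→ {A,G}; cost 1
[col 3] GHX: children GH:{A,G}, X:{G} ∩→ {G}; cost 0
[col 3] FGHKX: children FK:{A,C}, GHX:{G} ∪→ {A,C,G}; cost 1
[col 4] FK: children F:{G}, K:{C} ∪→ {C,G}; cost 1
[col 4] GH: children G:{A}, H:{T} ∪→ {A,T}; cost 1
[col 4] GHX: children GH:{A,T}, X:{A} ∩→ {A}; cost 0
[col 4] FGHKX: children FK:{C,G}, GHX:{A} ∪→ {A,C,G}; cost 1
per-site changes: [1, 2, 2, 3, 3]; total = 11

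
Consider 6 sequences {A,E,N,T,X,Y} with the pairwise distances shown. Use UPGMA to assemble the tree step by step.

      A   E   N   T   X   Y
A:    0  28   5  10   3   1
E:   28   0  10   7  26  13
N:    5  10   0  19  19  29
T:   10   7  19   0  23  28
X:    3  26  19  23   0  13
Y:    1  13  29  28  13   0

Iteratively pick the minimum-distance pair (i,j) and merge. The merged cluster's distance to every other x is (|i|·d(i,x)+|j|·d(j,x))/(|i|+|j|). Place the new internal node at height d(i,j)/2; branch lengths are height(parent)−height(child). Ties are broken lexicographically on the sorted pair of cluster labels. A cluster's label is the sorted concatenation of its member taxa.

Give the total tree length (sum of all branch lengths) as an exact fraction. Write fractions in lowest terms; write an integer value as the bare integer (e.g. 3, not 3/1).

1273/36

step 1: merge (A,Y) at d=1; branch lengths A→1/2, Y→1/2; new cluster AY
  updated: d(AY,E)=41/2, d(AY,N)=17, d(AY,T)=19, d(AY,X)=8
step 2: merge (E,T) at d=7; branch lengths E→7/2, T→7/2; new cluster ET
  updated: d(AY,ET)=79/4, d(ET,N)=29/2, d(ET,X)=49/2
step 3: merge (AY,X) at d=8; branch lengths AY→7/2, X→4; new cluster AXY
  updated: d(AXY,ET)=64/3, d(AXY,N)=53/3
step 4: merge (ET,N) at d=29/2; branch lengths ET→15/4, N→29/4; new cluster ENT
  updated: d(AXY,ENT)=181/9
step 5: merge (AXY,ENT) at d=181/9; branch lengths AXY→109/18, ENT→101/36; new cluster AENTXY
final tree: (((A:1/2,Y:1/2):7/2,X:4):109/18,((E:7/2,T:7/2):15/4,N:29/4):101/36)
total length: 1273/36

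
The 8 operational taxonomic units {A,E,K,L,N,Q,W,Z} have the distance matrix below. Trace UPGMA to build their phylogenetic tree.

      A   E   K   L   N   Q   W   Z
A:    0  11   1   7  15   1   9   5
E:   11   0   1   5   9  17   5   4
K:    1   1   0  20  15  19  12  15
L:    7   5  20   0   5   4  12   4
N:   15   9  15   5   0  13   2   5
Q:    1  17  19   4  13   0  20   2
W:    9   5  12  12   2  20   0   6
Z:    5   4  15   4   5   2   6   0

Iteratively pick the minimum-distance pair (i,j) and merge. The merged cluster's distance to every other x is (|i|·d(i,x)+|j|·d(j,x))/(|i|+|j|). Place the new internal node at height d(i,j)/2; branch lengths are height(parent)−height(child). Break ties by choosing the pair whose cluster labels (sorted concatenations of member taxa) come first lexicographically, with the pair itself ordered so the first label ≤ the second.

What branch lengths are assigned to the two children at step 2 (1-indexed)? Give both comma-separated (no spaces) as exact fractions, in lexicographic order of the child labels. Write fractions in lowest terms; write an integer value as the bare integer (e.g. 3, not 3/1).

iteration 1: select A,K (d=1); attach at lengths (1/2, 1/2); label the merged cluster AK
  updated: d(AK,E)=6, d(AK,L)=27/2, d(AK,N)=15, d(AK,Q)=10, d(AK,W)=21/2, d(AK,Z)=10
iteration 2: select N,W (d=2); attach at lengths (1, 1); label the merged cluster NW
  updated: d(AK,NW)=51/4, d(E,NW)=7, d(L,NW)=17/2, d(NW,Q)=33/2, d(NW,Z)=11/2
iteration 3: select Q,Z (d=2); attach at lengths (1, 1); label the merged cluster QZ
  updated: d(AK,QZ)=10, d(E,QZ)=21/2, d(L,QZ)=4, d(NW,QZ)=11
iteration 4: select L,QZ (d=4); attach at lengths (2, 1); label the merged cluster LQZ
  updated: d(AK,LQZ)=67/6, d(E,LQZ)=26/3, d(LQZ,NW)=61/6
iteration 5: select AK,E (d=6); attach at lengths (5/2, 3); label the merged cluster AEK
  updated: d(AEK,LQZ)=31/3, d(AEK,NW)=65/6
iteration 6: select LQZ,NW (d=61/6); attach at lengths (37/12, 49/12); label the merged cluster LNQWZ
  updated: d(AEK,LNQWZ)=158/15
iteration 7: select AEK,LNQWZ (d=158/15); attach at lengths (34/15, 11/60); label the merged cluster AEKLNQWZ
final tree: (((A:1/2,K:1/2):5/2,E:3):34/15,((L:2,(Q:1,Z:1):1):37/12,(N:1,W:1):49/12):11/60)
total length: 1387/60

1,1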